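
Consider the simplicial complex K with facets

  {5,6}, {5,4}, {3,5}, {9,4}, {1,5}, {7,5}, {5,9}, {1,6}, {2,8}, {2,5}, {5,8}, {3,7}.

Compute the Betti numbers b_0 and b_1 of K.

Fix the vertex order 1 < 2 < 3 < 4 < 5 < 6 < 7 < 8 < 9 and write every simplex with vertices in increasing order. Then dim K = 1 and the simplices of K are:

  0-simplices (9): [1], [2], [3], [4], [5], [6], [7], [8], [9]
  1-simplices (12): [1,5], [1,6], [2,5], [2,8], [3,5], [3,7], [4,5], [4,9], [5,6], [5,7], [5,8], [5,9]

so the chain groups are C_0 ≅ Z^9, C_1 ≅ Z^12.

The boundary map ∂_1: C_1 → C_0 maps an edge to its endpoints' difference, ∂[p,q] = q − p.
As a 9×12 matrix over Z this has rank 8, with invariant factors (1,1,1,1,1,1,1,1).

Now H_k = ker ∂_k / im ∂_{k+1}, so:

  H_0: rank C_0 − rank ∂_1 = 9 − 8 = 1, and the invariant factors of ∂_1 are all 1, so H_0 = Z.
  H_1: rank ker ∂_1 − rank ∂_2 = (12 − 8) − 0 = 4, and there is no ∂_2, so H_1 = Z^4.

Hence the Betti numbers are b_0 = 1, b_1 = 4.

b_0 = 1, b_1 = 4.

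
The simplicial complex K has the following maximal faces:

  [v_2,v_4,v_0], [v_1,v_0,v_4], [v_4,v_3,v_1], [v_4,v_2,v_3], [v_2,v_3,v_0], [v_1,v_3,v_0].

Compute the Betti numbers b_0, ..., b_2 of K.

Take the total order v_0 < v_1 < v_2 < v_3 < v_4 on the vertex set. Then K (dimension 2) consists of the simplices:

  0-simplices (5): [v_0], [v_1], [v_2], [v_3], [v_4]
  1-simplices (9): [v_0,v_1], [v_0,v_2], [v_0,v_3], [v_0,v_4], [v_1,v_3], [v_1,v_4], [v_2,v_3], [v_2,v_4], [v_3,v_4]
  2-simplices (6): [v_0,v_1,v_3], [v_0,v_1,v_4], [v_0,v_2,v_3], [v_0,v_2,v_4], [v_1,v_3,v_4], [v_2,v_3,v_4]

so the chain groups are C_0 ≅ Z^5, C_1 ≅ Z^9, C_2 ≅ Z^6.

The boundary map ∂_1: C_1 → C_0 is given by ∂[p,q] = [q] − [p].
This gives a 5×9 integer matrix of rank 4; reducing to Smith normal form yields diagonal entries (1,1,1,1).

∂_2: C_2 → C_1 maps a triangle to the signed sum of its edges. For instance
  ∂[v_2,v_3,v_4] = [v_3,v_4] − [v_2,v_4] + [v_2,v_3],
  ∂[v_0,v_2,v_4] = [v_2,v_4] − [v_0,v_4] + [v_0,v_2].
As a 9×6 matrix over Z this has rank 5, with invariant factors (1,1,1,1,1).

From H_k ≅ ker(∂_k) / im(∂_{k+1}) we obtain:

  H_0: rank C_0 − rank ∂_1 = 5 − 4 = 1, and the invariant factors of ∂_1 are all 1, so H_0 = Z.
  H_1: rank ker ∂_1 − rank ∂_2 = (9 − 4) − 5 = 0, and the invariant factors of ∂_2 are all 1, so H_1 = 0.
  H_2: rank ker ∂_2 − rank ∂_3 = (6 − 5) − 0 = 1, and there is no ∂_3, so H_2 = Z.

Hence the Betti numbers are b_0 = 1, b_1 = 0, b_2 = 1.

b_0 = 1, b_1 = 0, b_2 = 1.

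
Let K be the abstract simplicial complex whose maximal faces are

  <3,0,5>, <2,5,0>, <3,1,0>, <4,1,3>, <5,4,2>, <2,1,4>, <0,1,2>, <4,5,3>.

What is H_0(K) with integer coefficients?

H_0 = Z.

We work with the vertex ordering 0 < 1 < 2 < 3 < 4 < 5. The simplices of K, each written with vertices in increasing order, are:

  0-simplices (6): [0], [1], [2], [3], [4], [5]
  1-simplices (12): [0,1], [0,2], [0,3], [0,5], [1,2], [1,3], [1,4], [2,4], [2,5], [3,4], [3,5], [4,5]
  2-simplices (8): [0,1,2], [0,1,3], [0,2,5], [0,3,5], [1,2,4], [1,3,4], [2,4,5], [3,4,5]

so the chain groups are C_0 ≅ Z^6, C_1 ≅ Z^12, C_2 ≅ Z^8.

The boundary map ∂_1: C_1 → C_0 maps an edge to its endpoints' difference, ∂[p,q] = q − p. For instance
  ∂[2,4] = [4] − [2].
The 6×12 boundary matrix has rank 5 and Smith normal form diag(1,1,1,1,1).

∂_2: C_2 → C_1 maps a triangle to the signed sum of its edges. For instance
  ∂[0,1,2] = [1,2] − [0,2] + [0,1],
  ∂[1,2,4] = [2,4] − [1,4] + [1,2].
As a 12×8 matrix over Z this has rank 7, with invariant factors (1,1,1,1,1,1,1).

From H_k ≅ ker(∂_k) / im(∂_{k+1}) we obtain:

  H_0: rank C_0 − rank ∂_1 = 6 − 5 = 1, and the invariant factors of ∂_1 are all 1, so H_0 = Z.

(K is a triangulation of the 2-sphere S^2.)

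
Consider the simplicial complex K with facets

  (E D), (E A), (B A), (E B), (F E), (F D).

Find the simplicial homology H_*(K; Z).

Order the vertices as A < B < D < E < F. Listing each simplex with vertices in this order, K has dimension 1 with simplices:

  0-simplices (5): A, B, D, E, F
  1-simplices (6): AB, AE, BE, DE, DF, EF

giving chain groups C_0 ≅ Z^5, C_1 ≅ Z^6.

Boundary ∂_1: C_1 → C_0 maps an edge to its endpoints' difference, ∂[p,q] = q − p. For instance
  ∂DE = E − D.
As a 5×6 matrix over Z this has rank 4, with invariant factors (1,1,1,1).

Computing H_k = (kernel of ∂_k) / (image of ∂_{k+1}):

  H_0: rank C_0 − rank ∂_1 = 5 − 4 = 1, and the invariant factors of ∂_1 are all 1, so H_0 = Z.
  H_1: rank ker ∂_1 − rank ∂_2 = (6 − 4) − 0 = 2, and there is no ∂_2, so H_1 = Z^2.

As a check, the Euler characteristic is 5 − 6 = -1, which agrees with 1 − 2 = -1.
(K is a triangulation of a wedge of 2 circles.)

H_0 ≅ Z,  H_1 ≅ Z^2.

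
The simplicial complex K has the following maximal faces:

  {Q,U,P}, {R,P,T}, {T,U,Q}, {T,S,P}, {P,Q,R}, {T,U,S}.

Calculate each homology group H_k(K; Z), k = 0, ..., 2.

H_0 = Z,  H_1 = Z,  H_2 = 0.

Fix the vertex order P < Q < R < S < T < U and write every simplex with vertices in increasing order. Then dim K = 2 and the simplices of K are:

  0-simplices (6): P, Q, R, S, T, U
  1-simplices (12): PQ, PR, PS, PT, PU, QR, QT, QU, RT, ST, SU, TU
  2-simplices (6): PQR, PQU, PRT, PST, QTU, STU

so the chain groups are C_0 ≅ Z^6, C_1 ≅ Z^12, C_2 ≅ Z^6.

Boundary ∂_1: C_1 → C_0 maps an edge to its endpoints' difference, ∂[p,q] = q − p.
The 6×12 boundary matrix has rank 5 and Smith normal form diag(1,1,1,1,1).

Boundary ∂_2: C_2 → C_1 acts by ∂[p,q,r] = [q,r] − [p,r] + [p,q]. For instance
  ∂PRT = RT − PT + PR,
  ∂QTU = TU − QU + QT.
This gives a 12×6 integer matrix of rank 6; reducing to Smith normal form yields diagonal entries (1,1,1,1,1,1).

From H_k ≅ ker(∂_k) / im(∂_{k+1}) we obtain:

  H_0: rank C_0 − rank ∂_1 = 6 − 5 = 1, and the invariant factors of ∂_1 are all 1, so H_0 = Z.
  H_1: rank ker ∂_1 − rank ∂_2 = (12 − 5) − 6 = 1, and the invariant factors of ∂_2 are all 1, so H_1 = Z.
  H_2: rank ker ∂_2 − rank ∂_3 = (6 − 6) − 0 = 0, and there is no ∂_3, so H_2 = 0.

As a check, the Euler characteristic is 6 − 12 + 6 = 0, which agrees with 1 − 1 + 0 = 0.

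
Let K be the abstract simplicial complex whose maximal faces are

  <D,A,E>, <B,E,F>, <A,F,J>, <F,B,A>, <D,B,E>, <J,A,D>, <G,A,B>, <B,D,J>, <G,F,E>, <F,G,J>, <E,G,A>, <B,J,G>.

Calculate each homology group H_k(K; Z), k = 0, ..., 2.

H_0 ≅ Z,  H_1 ≅ Z/2Z,  H_2 = 0.

Order the vertices as A < B < D < E < F < G < J. Listing each simplex with vertices in this order, K has dimension 2 with simplices:

  0-simplices (7): A, B, D, E, F, G, J
  1-simplices (18): AB, AD, AE, AF, AG, AJ, BD, BE, BF, BG, BJ, DE, DJ, EF, EG, FG, FJ, GJ
  2-simplices (12): ABF, ABG, ADE, ADJ, AEG, AFJ, BDE, BDJ, BEF, BGJ, EFG, FGJ

Hence C_0 ≅ Z^7, C_1 ≅ Z^18, C_2 ≅ Z^12.

The boundary map ∂_1: C_1 → C_0 is given by ∂[p,q] = [q] − [p].
The 7×18 boundary matrix has rank 6 and Smith normal form diag(1,1,1,1,1,1).

Boundary ∂_2: C_2 → C_1 maps a triangle to the signed sum of its edges. For instance
  ∂ADJ = DJ − AJ + AD,
  ∂BEF = EF − BF + BE.
The 18×12 boundary matrix has rank 12 and Smith normal form diag(1,1,1,1,1,1,1,1,1,1,1,2).

Now H_k = ker ∂_k / im ∂_{k+1}, so:

  H_0: rank C_0 − rank ∂_1 = 7 − 6 = 1, and the invariant factors of ∂_1 are all 1, so H_0 = Z.
  H_1: rank ker ∂_1 − rank ∂_2 = (18 − 6) − 12 = 0, and ∂_2 has invariant factor 2 > 1, so H_1 = Z/2Z.
  H_2: rank ker ∂_2 − rank ∂_3 = (12 − 12) − 0 = 0, and there is no ∂_3, so H_2 = 0.

As a check, the Euler characteristic is 7 − 18 + 12 = 1, which agrees with 1 − 0 + 0 = 1.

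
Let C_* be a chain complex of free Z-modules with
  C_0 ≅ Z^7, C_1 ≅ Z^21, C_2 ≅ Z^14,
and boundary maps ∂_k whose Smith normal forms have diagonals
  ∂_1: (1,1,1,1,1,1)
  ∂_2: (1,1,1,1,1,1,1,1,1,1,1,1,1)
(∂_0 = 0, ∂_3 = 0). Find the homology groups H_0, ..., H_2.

H_0 = Z,  H_1 = Z^2,  H_2 = Z.

H_0: b_0 = 7 − 0 − 6 = 1; torsion from ∂_1 factors > 1: none. So H_0 = Z.
H_1: b_1 = 21 − 6 − 13 = 2; torsion from ∂_2 factors > 1: none. So H_1 = Z^2.
H_2: b_2 = 14 − 13 − 0 = 1; torsion from ∂_3 factors > 1: none. So H_2 = Z.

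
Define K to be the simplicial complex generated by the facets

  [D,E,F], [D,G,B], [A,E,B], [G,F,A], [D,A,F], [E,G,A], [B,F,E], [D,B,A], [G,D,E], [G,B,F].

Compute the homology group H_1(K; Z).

H_1 = Z/2.

Take the total order A < B < D < E < F < G on the vertex set. Then K (dimension 2) consists of the simplices:

  0-simplices (6): A, B, D, E, F, G
  1-simplices (15): AB, AD, AE, AF, AG, BD, BE, BF, BG, DE, DF, DG, EF, EG, FG
  2-simplices (10): ABD, ABE, ADF, AEG, AFG, BDG, BEF, BFG, DEF, DEG

so the chain groups are C_0 ≅ Z^6, C_1 ≅ Z^15, C_2 ≅ Z^10.

Boundary ∂_1: C_1 → C_0 is given by ∂[p,q] = [q] − [p]. For instance
  ∂BD = D − B.
This gives a 6×15 integer matrix of rank 5; reducing to Smith normal form yields diagonal entries (1,1,1,1,1).

∂_2: C_2 → C_1 maps a triangle to the signed sum of its edges. For instance
  ∂DEG = EG − DG + DE,
  ∂ABD = BD − AD + AB.
As a 15×10 matrix over Z this has rank 10, with invariant factors (1,1,1,1,1,1,1,1,1,2).

From H_k ≅ ker(∂_k) / im(∂_{k+1}) we obtain:

  H_1: rank ker ∂_1 − rank ∂_2 = (15 − 5) − 10 = 0, and ∂_2 has invariant factor 2 > 1, so H_1 = Z/2.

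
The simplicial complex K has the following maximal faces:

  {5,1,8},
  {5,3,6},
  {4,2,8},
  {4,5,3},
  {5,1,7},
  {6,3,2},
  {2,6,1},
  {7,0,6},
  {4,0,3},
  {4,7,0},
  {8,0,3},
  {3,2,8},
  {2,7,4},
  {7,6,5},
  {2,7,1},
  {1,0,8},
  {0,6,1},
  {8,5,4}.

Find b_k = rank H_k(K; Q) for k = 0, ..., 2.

We work with the vertex ordering 0 < 1 < 2 < 3 < 4 < 5 < 6 < 7 < 8. The simplices of K, each written with vertices in increasing order, are:

  0-simplices (9): [0], [1], [2], [3], [4], [5], [6], [7], [8]
  1-simplices (27): (27 of them)
  2-simplices (18): [0,1,6], [0,1,8], [0,3,4], [0,3,8], [0,4,7], [0,6,7], [1,2,6], [1,2,7], [1,5,7], [1,5,8], [2,3,6], [2,3,8], [2,4,7], [2,4,8], [3,4,5], [3,5,6], [4,5,8], [5,6,7]

so the chain groups are C_0 ≅ Z^9, C_1 ≅ Z^27, C_2 ≅ Z^18.

∂_1: C_1 → C_0 sends each edge [p,q] (with p < q) to q − p. For instance
  ∂[2,3] = [3] − [2].
The resulting 9×27 matrix has rank 8, and its Smith normal form has invariant factors (1,1,1,1,1,1,1,1).

The boundary map ∂_2: C_2 → C_1 acts by ∂[p,q,r] = [q,r] − [p,r] + [p,q]. For instance
  ∂[0,4,7] = [4,7] − [0,7] + [0,4],
  ∂[1,2,6] = [2,6] − [1,6] + [1,2].
The resulting 27×18 matrix has rank 18, and its Smith normal form has invariant factors (1,1,1,1,1,1,1,1,1,1,1,1,1,1,1,1,1,2).

Reading off H_k = ker ∂_k / im ∂_{k+1}:

  H_0: rank C_0 − rank ∂_1 = 9 − 8 = 1, and the invariant factors of ∂_1 are all 1, so H_0 ≅ Z.
  H_1: rank ker ∂_1 − rank ∂_2 = (27 − 8) − 18 = 1, and ∂_2 has invariant factor 2 > 1, so H_1 ≅ Z ⊕ Z/2.
  H_2: rank ker ∂_2 − rank ∂_3 = (18 − 18) − 0 = 0, and there is no ∂_3, so H_2 ≅ 0.

Hence the Betti numbers are b_0 = 1, b_1 = 1, b_2 = 0.

b_0 = 1, b_1 = 1, b_2 = 0.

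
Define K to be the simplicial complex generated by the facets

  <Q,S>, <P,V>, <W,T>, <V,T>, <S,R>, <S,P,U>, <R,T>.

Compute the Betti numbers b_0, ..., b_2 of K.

Fix the vertex order P < Q < R < S < T < U < V < W and write every simplex with vertices in increasing order. Then dim K = 2 and the simplices of K are:

  0-simplices (8): P, Q, R, S, T, U, V, W
  1-simplices (9): PS, PU, PV, QS, RS, RT, SU, TV, TW
  2-simplices (1): PSU

Hence C_0 ≅ Z^8, C_1 ≅ Z^9, C_2 ≅ Z^1.

∂_1: C_1 → C_0 is given by ∂[p,q] = [q] − [p]. For instance
  ∂TW = W − T.
The 8×9 boundary matrix has rank 7 and Smith normal form diag(1,1,1,1,1,1,1).

The boundary map ∂_2: C_2 → C_1 acts by ∂[p,q,r] = [q,r] − [p,r] + [p,q]. For instance
  ∂PSU = SU − PU + PS.
The 9×1 boundary matrix has rank 1 and Smith normal form diag(1).

Computing H_k = (kernel of ∂_k) / (image of ∂_{k+1}):

  H_0: rank C_0 − rank ∂_1 = 8 − 7 = 1, and the invariant factors of ∂_1 are all 1, so H_0 = Z.
  H_1: rank ker ∂_1 − rank ∂_2 = (9 − 7) − 1 = 1, and the invariant factors of ∂_2 are all 1, so H_1 = Z.
  H_2: rank ker ∂_2 − rank ∂_3 = (1 − 1) − 0 = 0, and there is no ∂_3, so H_2 = 0.

Hence the Betti numbers are b_0 = 1, b_1 = 1, b_2 = 0.

b_0 = 1, b_1 = 1, b_2 = 0.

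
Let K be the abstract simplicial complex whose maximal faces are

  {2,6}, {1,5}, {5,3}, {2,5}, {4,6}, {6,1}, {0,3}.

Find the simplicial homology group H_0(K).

H_0 ≅ Z.

We work with the vertex ordering 0 < 1 < 2 < 3 < 4 < 5 < 6. The simplices of K, each written with vertices in increasing order, are:

  0-simplices (7): [0], [1], [2], [3], [4], [5], [6]
  1-simplices (7): [0,3], [1,5], [1,6], [2,5], [2,6], [3,5], [4,6]

Hence C_0 ≅ Z^7, C_1 ≅ Z^7.

∂_1: C_1 → C_0 maps an edge to its endpoints' difference, ∂[p,q] = q − p. For instance
  ∂[4,6] = [6] − [4].
This gives a 7×7 integer matrix of rank 6; reducing to Smith normal form yields diagonal entries (1,1,1,1,1,1).

From H_k ≅ ker(∂_k) / im(∂_{k+1}) we obtain:

  H_0: rank C_0 − rank ∂_1 = 7 − 6 = 1, and the invariant factors of ∂_1 are all 1, so H_0 = Z.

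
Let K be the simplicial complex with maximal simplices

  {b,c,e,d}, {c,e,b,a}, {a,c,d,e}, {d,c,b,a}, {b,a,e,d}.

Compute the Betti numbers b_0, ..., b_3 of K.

b_0 = 1, b_1 = 0, b_2 = 0, b_3 = 1.

We work with the vertex ordering a < b < c < d < e. The simplices of K, each written with vertices in increasing order, are:

  0-simplices (5): a, b, c, d, e
  1-simplices (10): ab, ac, ad, ae, bc, bd, be, cd, ce, de
  2-simplices (10): abc, abd, abe, acd, ace, ade, bcd, bce, bde, cde
  3-simplices (5): abcd, abce, abde, acde, bcde

Hence C_0 ≅ Z^5, C_1 ≅ Z^10, C_2 ≅ Z^10, C_3 ≅ Z^5.

Boundary ∂_1: C_1 → C_0 is given by ∂[p,q] = [q] − [p].
As a 5×10 matrix over Z this has rank 4, with invariant factors (1,1,1,1).

Boundary ∂_2: C_2 → C_1 sends each 2-simplex [p,q,r] to [q,r] − [p,r] + [p,q]. For instance
  ∂abc = bc − ac + ab,
  ∂abd = bd − ad + ab.
The resulting 10×10 matrix has rank 6, and its Smith normal form has invariant factors (1,1,1,1,1,1).

Boundary ∂_3: C_3 → C_2 sends each 3-simplex σ to the alternating sum Σ_i (−1)^i (σ with its i-th vertex removed). For instance
  ∂abcd = bcd − acd + abd − abc,
  ∂abce = bce − ace + abe − abc.
This gives a 10×5 integer matrix of rank 4; reducing to Smith normal form yields diagonal entries (1,1,1,1).

Reading off H_k = ker ∂_k / im ∂_{k+1}:

  H_0: rank C_0 − rank ∂_1 = 5 − 4 = 1, and the invariant factors of ∂_1 are all 1, so H_0 = Z.
  H_1: rank ker ∂_1 − rank ∂_2 = (10 − 4) − 6 = 0, and the invariant factors of ∂_2 are all 1, so H_1 = 0.
  H_2: rank ker ∂_2 − rank ∂_3 = (10 − 6) − 4 = 0, and the invariant factors of ∂_3 are all 1, so H_2 = 0.
  H_3: rank ker ∂_3 − rank ∂_4 = (5 − 4) − 0 = 1, and there is no ∂_4, so H_3 = Z.

(K is a triangulation of the 3-sphere S^3.)

Hence the Betti numbers are b_0 = 1, b_1 = 0, b_2 = 0, b_3 = 1.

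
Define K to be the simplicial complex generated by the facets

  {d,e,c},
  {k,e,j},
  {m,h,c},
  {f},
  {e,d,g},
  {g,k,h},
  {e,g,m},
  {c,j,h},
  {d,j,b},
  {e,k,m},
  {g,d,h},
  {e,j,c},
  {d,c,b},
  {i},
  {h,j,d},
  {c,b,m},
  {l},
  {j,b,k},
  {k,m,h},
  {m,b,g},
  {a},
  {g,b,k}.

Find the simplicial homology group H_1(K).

Fix the vertex order a < b < c < d < e < f < g < h < i < j < k < l < m and write every simplex with vertices in increasing order. Then dim K = 2 and the simplices of K are:

  0-simplices (13): a, b, c, d, e, f, g, h, i, j, k, l, m
  1-simplices (27): bc, bd, bg, bj, bk, bm, cd, ce, ch, cj, cm, de, dg, dh, dj, eg, ej, ek, em, gh, gk, gm, hj, hk, hm, jk, km
  2-simplices (18): bcd, bcm, bdj, bgk, bgm, bjk, cde, cej, chj, chm, deg, dgh, dhj, egm, ejk, ekm, ghk, hkm

so the chain groups are C_0 ≅ Z^13, C_1 ≅ Z^27, C_2 ≅ Z^18.

Boundary ∂_1: C_1 → C_0 maps an edge to its endpoints' difference, ∂[p,q] = q − p.
This gives a 13×27 integer matrix of rank 8; reducing to Smith normal form yields diagonal entries (1,1,1,1,1,1,1,1).

Boundary ∂_2: C_2 → C_1 maps a triangle to the signed sum of its edges. For instance
  ∂bjk = jk − bk + bj,
  ∂ghk = hk − gk + gh.
The resulting 27×18 matrix has rank 18, and its Smith normal form has invariant factors (1,1,1,1,1,1,1,1,1,1,1,1,1,1,1,1,1,2).

Computing H_k = (kernel of ∂_k) / (image of ∂_{k+1}):

  H_1: rank ker ∂_1 − rank ∂_2 = (27 − 8) − 18 = 1, and ∂_2 has invariant factor 2 > 1, so H_1 ≅ Z × Z/2.

H_1 = Z × Z/2.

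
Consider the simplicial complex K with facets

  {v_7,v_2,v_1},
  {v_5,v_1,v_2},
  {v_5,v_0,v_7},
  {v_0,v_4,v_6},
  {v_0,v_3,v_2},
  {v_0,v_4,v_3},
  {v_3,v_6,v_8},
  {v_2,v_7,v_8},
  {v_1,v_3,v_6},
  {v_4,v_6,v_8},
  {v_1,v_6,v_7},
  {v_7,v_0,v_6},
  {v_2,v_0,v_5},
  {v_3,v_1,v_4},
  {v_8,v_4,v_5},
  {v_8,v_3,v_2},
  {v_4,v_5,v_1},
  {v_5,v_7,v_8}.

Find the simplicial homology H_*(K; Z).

H_0 = Z,  H_1 = Z ⊕ Z/2Z,  H_2 = 0.

Order the vertices as v_0 < v_1 < v_2 < v_3 < v_4 < v_5 < v_6 < v_7 < v_8. Listing each simplex with vertices in this order, K has dimension 2 with simplices:

  0-simplices (9): [v_0], [v_1], [v_2], [v_3], [v_4], [v_5], [v_6], [v_7], [v_8]
  1-simplices (27): (27 of them)
  2-simplices (18): (18 of them)

so the chain groups are C_0 ≅ Z^9, C_1 ≅ Z^27, C_2 ≅ Z^18.

Boundary ∂_1: C_1 → C_0 is given by ∂[p,q] = [q] − [p]. For instance
  ∂[v_3,v_4] = [v_4] − [v_3].
The resulting 9×27 matrix has rank 8, and its Smith normal form has invariant factors (1,1,1,1,1,1,1,1).

The boundary map ∂_2: C_2 → C_1 acts by ∂[p,q,r] = [q,r] − [p,r] + [p,q]. For instance
  ∂[v_1,v_2,v_5] = [v_2,v_5] − [v_1,v_5] + [v_1,v_2],
  ∂[v_2,v_3,v_8] = [v_3,v_8] − [v_2,v_8] + [v_2,v_3].
The 27×18 boundary matrix has rank 18 and Smith normal form diag(1,1,1,1,1,1,1,1,1,1,1,1,1,1,1,1,1,2).

From H_k ≅ ker(∂_k) / im(∂_{k+1}) we obtain:

  H_0: rank C_0 − rank ∂_1 = 9 − 8 = 1, and the invariant factors of ∂_1 are all 1, so H_0 ≅ Z.
  H_1: rank ker ∂_1 − rank ∂_2 = (27 − 8) − 18 = 1, and ∂_2 has invariant factor 2 > 1, so H_1 ≅ Z ⊕ Z/2Z.
  H_2: rank ker ∂_2 − rank ∂_3 = (18 − 18) − 0 = 0, and there is no ∂_3, so H_2 ≅ 0.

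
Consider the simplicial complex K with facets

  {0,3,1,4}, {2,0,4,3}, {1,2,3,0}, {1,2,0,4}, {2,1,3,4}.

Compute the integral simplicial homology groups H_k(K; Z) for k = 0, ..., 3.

H_0 = Z,  H_1 = 0,  H_2 = 0,  H_3 = Z.

Take the total order 0 < 1 < 2 < 3 < 4 on the vertex set. Then K (dimension 3) consists of the simplices:

  0-simplices (5): [0], [1], [2], [3], [4]
  1-simplices (10): [0,1], [0,2], [0,3], [0,4], [1,2], [1,3], [1,4], [2,3], [2,4], [3,4]
  2-simplices (10): [0,1,2], [0,1,3], [0,1,4], [0,2,3], [0,2,4], [0,3,4], [1,2,3], [1,2,4], [1,3,4], [2,3,4]
  3-simplices (5): [0,1,2,3], [0,1,2,4], [0,1,3,4], [0,2,3,4], [1,2,3,4]

giving chain groups C_0 ≅ Z^5, C_1 ≅ Z^10, C_2 ≅ Z^10, C_3 ≅ Z^5.

∂_1: C_1 → C_0 maps an edge to its endpoints' difference, ∂[p,q] = q − p.
The resulting 5×10 matrix has rank 4, and its Smith normal form has invariant factors (1,1,1,1).

The boundary map ∂_2: C_2 → C_1 acts by ∂[p,q,r] = [q,r] − [p,r] + [p,q]. For instance
  ∂[0,1,2] = [1,2] − [0,2] + [0,1],
  ∂[0,1,3] = [1,3] − [0,3] + [0,1].
This gives a 10×10 integer matrix of rank 6; reducing to Smith normal form yields diagonal entries (1,1,1,1,1,1).

The boundary map ∂_3: C_3 → C_2 sends each 3-simplex σ to the alternating sum Σ_i (−1)^i (σ with its i-th vertex removed). For instance
  ∂[1,2,3,4] = [2,3,4] − [1,3,4] + [1,2,4] − [1,2,3],
  ∂[0,1,2,3] = [1,2,3] − [0,2,3] + [0,1,3] − [0,1,2].
This gives a 10×5 integer matrix of rank 4; reducing to Smith normal form yields diagonal entries (1,1,1,1).

Reading off H_k = ker ∂_k / im ∂_{k+1}:

  H_0: rank C_0 − rank ∂_1 = 5 − 4 = 1, and the invariant factors of ∂_1 are all 1, so H_0 = Z.
  H_1: rank ker ∂_1 − rank ∂_2 = (10 − 4) − 6 = 0, and the invariant factors of ∂_2 are all 1, so H_1 = 0.
  H_2: rank ker ∂_2 − rank ∂_3 = (10 − 6) − 4 = 0, and the invariant factors of ∂_3 are all 1, so H_2 = 0.
  H_3: rank ker ∂_3 − rank ∂_4 = (5 − 4) − 0 = 1, and there is no ∂_4, so H_3 = Z.

As a check, the Euler characteristic is 5 − 10 + 10 − 5 = 0, which agrees with 1 − 0 + 0 − 1 = 0.
(K is a triangulation of the 3-sphere S^3.)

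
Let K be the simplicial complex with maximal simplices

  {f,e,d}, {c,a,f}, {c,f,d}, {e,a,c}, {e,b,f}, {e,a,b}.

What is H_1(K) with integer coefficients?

Take the total order a < b < c < d < e < f on the vertex set. Then K (dimension 2) consists of the simplices:

  0-simplices (6): a, b, c, d, e, f
  1-simplices (12): ab, ac, ae, af, be, bf, cd, ce, cf, de, df, ef
  2-simplices (6): abe, ace, acf, bef, cdf, def

Hence C_0 ≅ Z^6, C_1 ≅ Z^12, C_2 ≅ Z^6.

∂_1: C_1 → C_0 is given by ∂[p,q] = [q] − [p].
This gives a 6×12 integer matrix of rank 5; reducing to Smith normal form yields diagonal entries (1,1,1,1,1).

∂_2: C_2 → C_1 sends each 2-simplex [p,q,r] to [q,r] − [p,r] + [p,q]. For instance
  ∂acf = cf − af + ac,
  ∂bef = ef − bf + be.
The 12×6 boundary matrix has rank 6 and Smith normal form diag(1,1,1,1,1,1).

Reading off H_k = ker ∂_k / im ∂_{k+1}:

  H_1: rank ker ∂_1 − rank ∂_2 = (12 − 5) − 6 = 1, and the invariant factors of ∂_2 are all 1, so H_1 = Z.

H_1 ≅ Z.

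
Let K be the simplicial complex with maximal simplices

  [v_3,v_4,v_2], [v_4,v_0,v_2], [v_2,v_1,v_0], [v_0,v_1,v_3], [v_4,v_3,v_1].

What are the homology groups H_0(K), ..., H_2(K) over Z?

Order the vertices as v_0 < v_1 < v_2 < v_3 < v_4. Listing each simplex with vertices in this order, K has dimension 2 with simplices:

  0-simplices (5): [v_0], [v_1], [v_2], [v_3], [v_4]
  1-simplices (10): [v_0,v_1], [v_0,v_2], [v_0,v_3], [v_0,v_4], [v_1,v_2], [v_1,v_3], [v_1,v_4], [v_2,v_3], [v_2,v_4], [v_3,v_4]
  2-simplices (5): [v_0,v_1,v_2], [v_0,v_1,v_3], [v_0,v_2,v_4], [v_1,v_3,v_4], [v_2,v_3,v_4]

so the chain groups are C_0 ≅ Z^5, C_1 ≅ Z^10, C_2 ≅ Z^5.

∂_1: C_1 → C_0 sends each edge [p,q] (with p < q) to q − p. For instance
  ∂[v_1,v_2] = [v_2] − [v_1].
The resulting 5×10 matrix has rank 4, and its Smith normal form has invariant factors (1,1,1,1).

The boundary map ∂_2: C_2 → C_1 acts by ∂[p,q,r] = [q,r] − [p,r] + [p,q]. For instance
  ∂[v_2,v_3,v_4] = [v_3,v_4] − [v_2,v_4] + [v_2,v_3],
  ∂[v_0,v_2,v_4] = [v_2,v_4] − [v_0,v_4] + [v_0,v_2].
This gives a 10×5 integer matrix of rank 5; reducing to Smith normal form yields diagonal entries (1,1,1,1,1).

Computing H_k = (kernel of ∂_k) / (image of ∂_{k+1}):

  H_0: rank C_0 − rank ∂_1 = 5 − 4 = 1, and the invariant factors of ∂_1 are all 1, so H_0 ≅ Z.
  H_1: rank ker ∂_1 − rank ∂_2 = (10 − 4) − 5 = 1, and the invariant factors of ∂_2 are all 1, so H_1 ≅ Z.
  H_2: rank ker ∂_2 − rank ∂_3 = (5 − 5) − 0 = 0, and there is no ∂_3, so H_2 ≅ 0.

As a check, the Euler characteristic is 5 − 10 + 5 = 0, which agrees with 1 − 1 + 0 = 0.

H_0 = Z,  H_1 = Z,  H_2 = 0.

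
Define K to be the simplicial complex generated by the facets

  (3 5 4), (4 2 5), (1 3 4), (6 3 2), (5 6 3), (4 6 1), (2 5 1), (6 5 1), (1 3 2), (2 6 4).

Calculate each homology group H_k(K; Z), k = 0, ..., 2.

H_0 = Z,  H_1 = Z_2,  H_2 = 0.

We work with the vertex ordering 1 < 2 < 3 < 4 < 5 < 6. The simplices of K, each written with vertices in increasing order, are:

  0-simplices (6): [1], [2], [3], [4], [5], [6]
  1-simplices (15): [1,2], [1,3], [1,4], [1,5], [1,6], [2,3], [2,4], [2,5], [2,6], [3,4], [3,5], [3,6], [4,5], [4,6], [5,6]
  2-simplices (10): [1,2,3], [1,2,5], [1,3,4], [1,4,6], [1,5,6], [2,3,6], [2,4,5], [2,4,6], [3,4,5], [3,5,6]

Hence C_0 ≅ Z^6, C_1 ≅ Z^15, C_2 ≅ Z^10.

∂_1: C_1 → C_0 sends each edge [p,q] (with p < q) to q − p.
This gives a 6×15 integer matrix of rank 5; reducing to Smith normal form yields diagonal entries (1,1,1,1,1).

∂_2: C_2 → C_1 acts by ∂[p,q,r] = [q,r] − [p,r] + [p,q]. For instance
  ∂[2,4,6] = [4,6] − [2,6] + [2,4],
  ∂[1,4,6] = [4,6] − [1,6] + [1,4].
As a 15×10 matrix over Z this has rank 10, with invariant factors (1,1,1,1,1,1,1,1,1,2).

Computing H_k = (kernel of ∂_k) / (image of ∂_{k+1}):

  H_0: rank C_0 − rank ∂_1 = 6 − 5 = 1, and the invariant factors of ∂_1 are all 1, so H_0 ≅ Z.
  H_1: rank ker ∂_1 − rank ∂_2 = (15 − 5) − 10 = 0, and ∂_2 has invariant factor 2 > 1, so H_1 ≅ Z_2.
  H_2: rank ker ∂_2 − rank ∂_3 = (10 − 10) − 0 = 0, and there is no ∂_3, so H_2 ≅ 0.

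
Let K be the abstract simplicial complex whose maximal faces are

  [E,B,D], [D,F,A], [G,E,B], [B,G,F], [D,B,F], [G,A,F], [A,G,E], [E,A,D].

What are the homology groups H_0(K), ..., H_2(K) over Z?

H_0 ≅ Z,  H_1 = 0,  H_2 ≅ Z.

Order the vertices as A < B < D < E < F < G. Listing each simplex with vertices in this order, K has dimension 2 with simplices:

  0-simplices (6): A, B, D, E, F, G
  1-simplices (12): AD, AE, AF, AG, BD, BE, BF, BG, DE, DF, EG, FG
  2-simplices (8): ADE, ADF, AEG, AFG, BDE, BDF, BEG, BFG

so the chain groups are C_0 ≅ Z^6, C_1 ≅ Z^12, C_2 ≅ Z^8.

Boundary ∂_1: C_1 → C_0 sends each edge [p,q] (with p < q) to q − p. For instance
  ∂BG = G − B.
As a 6×12 matrix over Z this has rank 5, with invariant factors (1,1,1,1,1).

∂_2: C_2 → C_1 acts by ∂[p,q,r] = [q,r] − [p,r] + [p,q]. For instance
  ∂AEG = EG − AG + AE,
  ∂BDF = DF − BF + BD.
The resulting 12×8 matrix has rank 7, and its Smith normal form has invariant factors (1,1,1,1,1,1,1).

Now H_k = ker ∂_k / im ∂_{k+1}, so:

  H_0: rank C_0 − rank ∂_1 = 6 − 5 = 1, and the invariant factors of ∂_1 are all 1, so H_0 ≅ Z.
  H_1: rank ker ∂_1 − rank ∂_2 = (12 − 5) − 7 = 0, and the invariant factors of ∂_2 are all 1, so H_1 ≅ 0.
  H_2: rank ker ∂_2 − rank ∂_3 = (8 − 7) − 0 = 1, and there is no ∂_3, so H_2 ≅ Z.

(K is a triangulation of the 2-sphere S^2.)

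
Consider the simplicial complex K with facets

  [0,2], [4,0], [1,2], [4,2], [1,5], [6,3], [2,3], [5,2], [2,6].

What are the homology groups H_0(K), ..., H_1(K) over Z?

H_0 ≅ Z,  H_1 ≅ Z^3.

Take the total order 0 < 1 < 2 < 3 < 4 < 5 < 6 on the vertex set. Then K (dimension 1) consists of the simplices:

  0-simplices (7): [0], [1], [2], [3], [4], [5], [6]
  1-simplices (9): [0,2], [0,4], [1,2], [1,5], [2,3], [2,4], [2,5], [2,6], [3,6]

so the chain groups are C_0 ≅ Z^7, C_1 ≅ Z^9.

The boundary map ∂_1: C_1 → C_0 sends each edge [p,q] (with p < q) to q − p. For instance
  ∂[3,6] = [6] − [3].
The 7×9 boundary matrix has rank 6 and Smith normal form diag(1,1,1,1,1,1).

Reading off H_k = ker ∂_k / im ∂_{k+1}:

  H_0: rank C_0 − rank ∂_1 = 7 − 6 = 1, and the invariant factors of ∂_1 are all 1, so H_0 = Z.
  H_1: rank ker ∂_1 − rank ∂_2 = (9 − 6) − 0 = 3, and there is no ∂_2, so H_1 = Z^3.

(K is a triangulation of a wedge of 3 circles.)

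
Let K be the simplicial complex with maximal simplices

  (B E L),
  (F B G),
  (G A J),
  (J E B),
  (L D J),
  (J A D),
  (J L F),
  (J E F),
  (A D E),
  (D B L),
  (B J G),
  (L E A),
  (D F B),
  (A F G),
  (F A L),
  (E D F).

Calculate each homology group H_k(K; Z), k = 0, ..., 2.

Order the vertices as A < B < D < E < F < G < J < L. Listing each simplex with vertices in this order, K has dimension 2 with simplices:

  0-simplices (8): A, B, D, E, F, G, J, L
  1-simplices (24): AD, AE, AF, AG, AJ, AL, BD, BE, BF, BG, BJ, BL, DE, DF, DJ, DL, EF, EJ, EL, FG, FJ, FL, GJ, JL
  2-simplices (16): ADE, ADJ, AEL, AFG, AFL, AGJ, BDF, BDL, BEJ, BEL, BFG, BGJ, DEF, DJL, EFJ, FJL

giving chain groups C_0 ≅ Z^8, C_1 ≅ Z^24, C_2 ≅ Z^16.

The boundary map ∂_1: C_1 → C_0 sends each edge [p,q] (with p < q) to q − p.
As a 8×24 matrix over Z this has rank 7, with invariant factors (1,1,1,1,1,1,1).

The boundary map ∂_2: C_2 → C_1 acts by ∂[p,q,r] = [q,r] − [p,r] + [p,q]. For instance
  ∂BEJ = EJ − BJ + BE,
  ∂AFL = FL − AL + AF.
As a 24×16 matrix over Z this has rank 15, with invariant factors (1,1,1,1,1,1,1,1,1,1,1,1,1,1,1).

Reading off H_k = ker ∂_k / im ∂_{k+1}:

  H_0: rank C_0 − rank ∂_1 = 8 − 7 = 1, and the invariant factors of ∂_1 are all 1, so H_0 ≅ Z.
  H_1: rank ker ∂_1 − rank ∂_2 = (24 − 7) − 15 = 2, and the invariant factors of ∂_2 are all 1, so H_1 ≅ Z^2.
  H_2: rank ker ∂_2 − rank ∂_3 = (16 − 15) − 0 = 1, and there is no ∂_3, so H_2 ≅ Z.

As a check, the Euler characteristic is 8 − 24 + 16 = 0, which agrees with 1 − 2 + 1 = 0.
(K is a triangulation of the torus T^2.)

H_0 = Z,  H_1 = Z^2,  H_2 = Z.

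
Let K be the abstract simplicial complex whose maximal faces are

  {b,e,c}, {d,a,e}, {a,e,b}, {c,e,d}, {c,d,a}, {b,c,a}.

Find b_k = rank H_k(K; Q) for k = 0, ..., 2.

b_0 = 1, b_1 = 0, b_2 = 1.

Fix the vertex order a < b < c < d < e and write every simplex with vertices in increasing order. Then dim K = 2 and the simplices of K are:

  0-simplices (5): a, b, c, d, e
  1-simplices (9): ab, ac, ad, ae, bc, be, cd, ce, de
  2-simplices (6): abc, abe, acd, ade, bce, cde

Hence C_0 ≅ Z^5, C_1 ≅ Z^9, C_2 ≅ Z^6.

The boundary map ∂_1: C_1 → C_0 sends each edge [p,q] (with p < q) to q − p. For instance
  ∂cd = d − c.
The resulting 5×9 matrix has rank 4, and its Smith normal form has invariant factors (1,1,1,1).

∂_2: C_2 → C_1 sends each 2-simplex [p,q,r] to [q,r] − [p,r] + [p,q]. For instance
  ∂bce = ce − be + bc,
  ∂abe = be − ae + ab.
The resulting 9×6 matrix has rank 5, and its Smith normal form has invariant factors (1,1,1,1,1).

Now H_k = ker ∂_k / im ∂_{k+1}, so:

  H_0: rank C_0 − rank ∂_1 = 5 − 4 = 1, and the invariant factors of ∂_1 are all 1, so H_0 = Z.
  H_1: rank ker ∂_1 − rank ∂_2 = (9 − 4) − 5 = 0, and the invariant factors of ∂_2 are all 1, so H_1 = 0.
  H_2: rank ker ∂_2 − rank ∂_3 = (6 − 5) − 0 = 1, and there is no ∂_3, so H_2 = Z.

As a check, the Euler characteristic is 5 − 9 + 6 = 2, which agrees with 1 − 0 + 1 = 2.
(K is a triangulation of the 2-sphere S^2.)

Hence the Betti numbers are b_0 = 1, b_1 = 0, b_2 = 1.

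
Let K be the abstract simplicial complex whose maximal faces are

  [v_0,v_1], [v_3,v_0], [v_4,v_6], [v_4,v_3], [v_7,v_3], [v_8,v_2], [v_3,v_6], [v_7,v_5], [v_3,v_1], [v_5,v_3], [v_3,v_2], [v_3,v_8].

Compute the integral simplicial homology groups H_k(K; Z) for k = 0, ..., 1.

We work with the vertex ordering v_0 < v_1 < v_2 < v_3 < v_4 < v_5 < v_6 < v_7 < v_8. The simplices of K, each written with vertices in increasing order, are:

  0-simplices (9): [v_0], [v_1], [v_2], [v_3], [v_4], [v_5], [v_6], [v_7], [v_8]
  1-simplices (12): [v_0,v_1], [v_0,v_3], [v_1,v_3], [v_2,v_3], [v_2,v_8], [v_3,v_4], [v_3,v_5], [v_3,v_6], [v_3,v_7], [v_3,v_8], [v_4,v_6], [v_5,v_7]

giving chain groups C_0 ≅ Z^9, C_1 ≅ Z^12.

The boundary map ∂_1: C_1 → C_0 maps an edge to its endpoints' difference, ∂[p,q] = q − p.
As a 9×12 matrix over Z this has rank 8, with invariant factors (1,1,1,1,1,1,1,1).

From H_k ≅ ker(∂_k) / im(∂_{k+1}) we obtain:

  H_0: rank C_0 − rank ∂_1 = 9 − 8 = 1, and the invariant factors of ∂_1 are all 1, so H_0 = Z.
  H_1: rank ker ∂_1 − rank ∂_2 = (12 − 8) − 0 = 4, and there is no ∂_2, so H_1 = Z^4.

H_0 ≅ Z,  H_1 ≅ Z^4.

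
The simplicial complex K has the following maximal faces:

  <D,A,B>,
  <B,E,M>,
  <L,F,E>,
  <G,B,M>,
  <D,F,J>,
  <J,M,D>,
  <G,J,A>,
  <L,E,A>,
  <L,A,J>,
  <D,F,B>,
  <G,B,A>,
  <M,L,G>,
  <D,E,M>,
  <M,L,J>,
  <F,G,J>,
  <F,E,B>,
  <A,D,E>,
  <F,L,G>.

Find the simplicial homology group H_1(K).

Order the vertices as A < B < D < E < F < G < J < L < M. Listing each simplex with vertices in this order, K has dimension 2 with simplices:

  0-simplices (9): A, B, D, E, F, G, J, L, M
  1-simplices (27): AB, AD, AE, AG, AJ, AL, BD, BE, BF, BG, BM, DE, DF, DJ, DM, EF, EL, EM, FG, FJ, FL, GJ, GL, GM, JL, JM, LM
  2-simplices (18): ABD, ABG, ADE, AEL, AGJ, AJL, BDF, BEF, BEM, BGM, DEM, DFJ, DJM, EFL, FGJ, FGL, GLM, JLM

giving chain groups C_0 ≅ Z^9, C_1 ≅ Z^27, C_2 ≅ Z^18.

The boundary map ∂_1: C_1 → C_0 sends each edge [p,q] (with p < q) to q − p. For instance
  ∂FG = G − F.
This gives a 9×27 integer matrix of rank 8; reducing to Smith normal form yields diagonal entries (1,1,1,1,1,1,1,1).

∂_2: C_2 → C_1 acts by ∂[p,q,r] = [q,r] − [p,r] + [p,q]. For instance
  ∂JLM = LM − JM + JL,
  ∂ABG = BG − AG + AB.
The resulting 27×18 matrix has rank 18, and its Smith normal form has invariant factors (1,1,1,1,1,1,1,1,1,1,1,1,1,1,1,1,1,2).

Computing H_k = (kernel of ∂_k) / (image of ∂_{k+1}):

  H_1: rank ker ∂_1 − rank ∂_2 = (27 − 8) − 18 = 1, and ∂_2 has invariant factor 2 > 1, so H_1 = Z ⊕ Z/2.

H_1 ≅ Z ⊕ Z/2.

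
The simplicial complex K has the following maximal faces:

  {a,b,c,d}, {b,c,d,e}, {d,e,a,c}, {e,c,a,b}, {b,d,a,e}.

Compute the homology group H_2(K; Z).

We work with the vertex ordering a < b < c < d < e. The simplices of K, each written with vertices in increasing order, are:

  0-simplices (5): a, b, c, d, e
  1-simplices (10): ab, ac, ad, ae, bc, bd, be, cd, ce, de
  2-simplices (10): abc, abd, abe, acd, ace, ade, bcd, bce, bde, cde
  3-simplices (5): abcd, abce, abde, acde, bcde

Hence C_0 ≅ Z^5, C_1 ≅ Z^10, C_2 ≅ Z^10, C_3 ≅ Z^5.

Boundary ∂_1: C_1 → C_0 is given by ∂[p,q] = [q] − [p]. For instance
  ∂ac = c − a.
This gives a 5×10 integer matrix of rank 4; reducing to Smith normal form yields diagonal entries (1,1,1,1).

The boundary map ∂_2: C_2 → C_1 maps a triangle to the signed sum of its edges. For instance
  ∂acd = cd − ad + ac,
  ∂bcd = cd − bd + bc.
This gives a 10×10 integer matrix of rank 6; reducing to Smith normal form yields diagonal entries (1,1,1,1,1,1).

The boundary map ∂_3: C_3 → C_2 sends each 3-simplex σ to the alternating sum Σ_i (−1)^i (σ with its i-th vertex removed). For instance
  ∂abcd = bcd − acd + abd − abc,
  ∂bcde = cde − bde + bce − bcd.
The 10×5 boundary matrix has rank 4 and Smith normal form diag(1,1,1,1).

Computing H_k = (kernel of ∂_k) / (image of ∂_{k+1}):

  H_2: rank ker ∂_2 − rank ∂_3 = (10 − 6) − 4 = 0, and the invariant factors of ∂_3 are all 1, so H_2 ≅ 0.

(K is a triangulation of the 3-sphere S^3.)

H_2 ≅ 0.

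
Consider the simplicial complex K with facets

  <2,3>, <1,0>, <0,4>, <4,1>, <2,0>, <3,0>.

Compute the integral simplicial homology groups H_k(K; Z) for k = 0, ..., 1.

Fix the vertex order 0 < 1 < 2 < 3 < 4 and write every simplex with vertices in increasing order. Then dim K = 1 and the simplices of K are:

  0-simplices (5): [0], [1], [2], [3], [4]
  1-simplices (6): [0,1], [0,2], [0,3], [0,4], [1,4], [2,3]

giving chain groups C_0 ≅ Z^5, C_1 ≅ Z^6.

The boundary map ∂_1: C_1 → C_0 is given by ∂[p,q] = [q] − [p]. For instance
  ∂[2,3] = [3] − [2].
The resulting 5×6 matrix has rank 4, and its Smith normal form has invariant factors (1,1,1,1).

From H_k ≅ ker(∂_k) / im(∂_{k+1}) we obtain:

  H_0: rank C_0 − rank ∂_1 = 5 − 4 = 1, and the invariant factors of ∂_1 are all 1, so H_0 = Z.
  H_1: rank ker ∂_1 − rank ∂_2 = (6 − 4) − 0 = 2, and there is no ∂_2, so H_1 = Z^2.

As a check, the Euler characteristic is 5 − 6 = -1, which agrees with 1 − 2 = -1.

H_0 = Z,  H_1 = Z^2.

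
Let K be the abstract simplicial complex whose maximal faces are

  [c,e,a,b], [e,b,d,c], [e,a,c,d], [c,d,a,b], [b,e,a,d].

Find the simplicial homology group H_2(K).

Take the total order a < b < c < d < e on the vertex set. Then K (dimension 3) consists of the simplices:

  0-simplices (5): a, b, c, d, e
  1-simplices (10): ab, ac, ad, ae, bc, bd, be, cd, ce, de
  2-simplices (10): abc, abd, abe, acd, ace, ade, bcd, bce, bde, cde
  3-simplices (5): abcd, abce, abde, acde, bcde

so the chain groups are C_0 ≅ Z^5, C_1 ≅ Z^10, C_2 ≅ Z^10, C_3 ≅ Z^5.

Boundary ∂_1: C_1 → C_0 is given by ∂[p,q] = [q] − [p].
The resulting 5×10 matrix has rank 4, and its Smith normal form has invariant factors (1,1,1,1).

The boundary map ∂_2: C_2 → C_1 maps a triangle to the signed sum of its edges. For instance
  ∂bce = ce − be + bc,
  ∂ade = de − ae + ad.
The resulting 10×10 matrix has rank 6, and its Smith normal form has invariant factors (1,1,1,1,1,1).

∂_3: C_3 → C_2 sends each 3-simplex σ to the alternating sum Σ_i (−1)^i (σ with its i-th vertex removed). For instance
  ∂bcde = cde − bde + bce − bcd,
  ∂acde = cde − ade + ace − acd.
This gives a 10×5 integer matrix of rank 4; reducing to Smith normal form yields diagonal entries (1,1,1,1).

From H_k ≅ ker(∂_k) / im(∂_{k+1}) we obtain:

  H_2: rank ker ∂_2 − rank ∂_3 = (10 − 6) − 4 = 0, and the invariant factors of ∂_3 are all 1, so H_2 ≅ 0.

H_2 ≅ 0.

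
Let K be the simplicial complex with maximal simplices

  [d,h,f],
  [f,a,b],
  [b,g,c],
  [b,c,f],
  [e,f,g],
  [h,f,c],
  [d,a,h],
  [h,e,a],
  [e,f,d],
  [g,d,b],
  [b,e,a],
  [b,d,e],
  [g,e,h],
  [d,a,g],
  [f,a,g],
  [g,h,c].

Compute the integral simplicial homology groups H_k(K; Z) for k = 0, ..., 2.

Take the total order a < b < c < d < e < f < g < h on the vertex set. Then K (dimension 2) consists of the simplices:

  0-simplices (8): a, b, c, d, e, f, g, h
  1-simplices (24): ab, ad, ae, af, ag, ah, bc, bd, be, bf, bg, cf, cg, ch, de, df, dg, dh, ef, eg, eh, fg, fh, gh
  2-simplices (16): abe, abf, adg, adh, aeh, afg, bcf, bcg, bde, bdg, cfh, cgh, def, dfh, efg, egh

giving chain groups C_0 ≅ Z^8, C_1 ≅ Z^24, C_2 ≅ Z^16.

∂_1: C_1 → C_0 sends each edge [p,q] (with p < q) to q − p.
This gives a 8×24 integer matrix of rank 7; reducing to Smith normal form yields diagonal entries (1,1,1,1,1,1,1).

Boundary ∂_2: C_2 → C_1 maps a triangle to the signed sum of its edges. For instance
  ∂bdg = dg − bg + bd,
  ∂cfh = fh − ch + cf.
As a 24×16 matrix over Z this has rank 15, with invariant factors (1,1,1,1,1,1,1,1,1,1,1,1,1,1,1).

Computing H_k = (kernel of ∂_k) / (image of ∂_{k+1}):

  H_0: rank C_0 − rank ∂_1 = 8 − 7 = 1, and the invariant factors of ∂_1 are all 1, so H_0 ≅ Z.
  H_1: rank ker ∂_1 − rank ∂_2 = (24 − 7) − 15 = 2, and the invariant factors of ∂_2 are all 1, so H_1 ≅ Z^2.
  H_2: rank ker ∂_2 − rank ∂_3 = (16 − 15) − 0 = 1, and there is no ∂_3, so H_2 ≅ Z.

(K is a triangulation of the torus T^2.)

H_0 ≅ Z,  H_1 ≅ Z^2,  H_2 ≅ Z.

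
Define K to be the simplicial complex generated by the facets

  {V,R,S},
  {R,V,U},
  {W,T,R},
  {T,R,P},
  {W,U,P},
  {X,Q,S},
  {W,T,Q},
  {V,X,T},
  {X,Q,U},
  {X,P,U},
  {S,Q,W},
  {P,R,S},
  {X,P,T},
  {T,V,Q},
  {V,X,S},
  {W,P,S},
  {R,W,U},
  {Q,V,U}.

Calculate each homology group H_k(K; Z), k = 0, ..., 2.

H_0 = Z,  H_1 = Z ⊕ Z/2,  H_2 = 0.

We work with the vertex ordering P < Q < R < S < T < U < V < W < X. The simplices of K, each written with vertices in increasing order, are:

  0-simplices (9): P, Q, R, S, T, U, V, W, X
  1-simplices (27): PR, PS, PT, PU, PW, PX, QS, QT, QU, QV, QW, QX, RS, RT, RU, RV, RW, SV, SW, SX, TV, TW, TX, UV, UW, UX, VX
  2-simplices (18): PRS, PRT, PSW, PTX, PUW, PUX, QSW, QSX, QTV, QTW, QUV, QUX, RSV, RTW, RUV, RUW, SVX, TVX

Hence C_0 ≅ Z^9, C_1 ≅ Z^27, C_2 ≅ Z^18.

The boundary map ∂_1: C_1 → C_0 is given by ∂[p,q] = [q] − [p].
The resulting 9×27 matrix has rank 8, and its Smith normal form has invariant factors (1,1,1,1,1,1,1,1).

∂_2: C_2 → C_1 maps a triangle to the signed sum of its edges. For instance
  ∂PRT = RT − PT + PR,
  ∂SVX = VX − SX + SV.
The resulting 27×18 matrix has rank 18, and its Smith normal form has invariant factors (1,1,1,1,1,1,1,1,1,1,1,1,1,1,1,1,1,2).

Computing H_k = (kernel of ∂_k) / (image of ∂_{k+1}):

  H_0: rank C_0 − rank ∂_1 = 9 − 8 = 1, and the invariant factors of ∂_1 are all 1, so H_0 ≅ Z.
  H_1: rank ker ∂_1 − rank ∂_2 = (27 − 8) − 18 = 1, and ∂_2 has invariant factor 2 > 1, so H_1 ≅ Z ⊕ Z/2.
  H_2: rank ker ∂_2 − rank ∂_3 = (18 − 18) − 0 = 0, and there is no ∂_3, so H_2 ≅ 0.

(K is a triangulation of the Klein bottle.)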